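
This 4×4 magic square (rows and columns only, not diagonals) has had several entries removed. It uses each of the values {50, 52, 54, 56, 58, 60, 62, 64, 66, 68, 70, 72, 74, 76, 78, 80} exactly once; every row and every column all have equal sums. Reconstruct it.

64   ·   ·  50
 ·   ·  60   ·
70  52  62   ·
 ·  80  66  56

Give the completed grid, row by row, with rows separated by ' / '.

The 16 entries sum to 1040, so each line sums to 1040/4 = 260.
Row 3 needs 260; the known cells sum to 184, so (3,4) = 76.
Row 4 must total 260; the given cells sum to 202, so (4,1) = 58.
From column 1, 260 − (64 + 70 + 58) gives (2,1) = 68.
From column 3, 260 − (60 + 62 + 66) gives (1,3) = 72.
Using column 4: 50 + 76 + 56 + ? → (2,4) = 260 − 182 = 78.
From row 1, 260 − (64 + 72 + 50) gives (1,2) = 74.
Row 2: 68 + 60 + 78 + ? = 260, so (2,2) = 54.

64 74 72 50 / 68 54 60 78 / 70 52 62 76 / 58 80 66 56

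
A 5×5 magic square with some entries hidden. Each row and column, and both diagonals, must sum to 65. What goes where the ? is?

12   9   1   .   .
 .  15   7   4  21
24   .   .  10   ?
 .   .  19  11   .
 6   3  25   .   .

2

From row 2, 65 − (15 + 7 + 4 + 21) gives (2,1) = 18.
Column 1 must total 65; the given cells sum to 60, so (4,1) = 5.
Column 3 must total 65; the given cells sum to 52, so (3,3) = 13.
Main diagonal must total 65; the given cells sum to 51, so (5,5) = 14.
Row 5 must total 65; the given cells sum to 48, so (5,4) = 17.
Column 4 needs 65; the known cells sum to 42, so (1,4) = 23.
Row 1 needs 65; the known cells sum to 45, so (1,5) = 20.
Anti-diagonal: 20 + 4 + 13 + 6 + ? = 65, so (4,2) = 22.
From row 4, 65 − (5 + 22 + 19 + 11) gives (4,5) = 8.
The remaining cell in column 2 is (3,2) = 65 − 49 = 16.
Column 5 must total 65; the given cells sum to 63, so (3,5) = 2.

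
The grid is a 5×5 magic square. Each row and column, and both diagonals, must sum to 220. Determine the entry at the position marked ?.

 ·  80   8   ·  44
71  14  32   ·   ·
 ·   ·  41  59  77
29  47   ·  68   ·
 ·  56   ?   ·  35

Column 2 needs 220; the known cells sum to 197, so (3,2) = 23.
Main diagonal must total 220; the given cells sum to 158, so (1,1) = 62.
Using row 1: 62 + 80 + 8 + 44 + ? → (1,4) = 220 − 194 = 26.
From row 3, 220 − (23 + 41 + 59 + 77) gives (3,1) = 20.
Column 1 must total 220; the given cells sum to 182, so (5,1) = 38.
The remaining cell in anti-diagonal is (2,4) = 220 − 170 = 50.
Row 2 must total 220; the given cells sum to 167, so (2,5) = 53.
The remaining cell in column 4 is (5,4) = 220 − 203 = 17.
Column 5 needs 220; the known cells sum to 209, so (4,5) = 11.
The remaining cell in row 4 is (4,3) = 220 − 155 = 65.
Using row 5: 38 + 56 + 17 + 35 + ? → (5,3) = 220 − 146 = 74.

74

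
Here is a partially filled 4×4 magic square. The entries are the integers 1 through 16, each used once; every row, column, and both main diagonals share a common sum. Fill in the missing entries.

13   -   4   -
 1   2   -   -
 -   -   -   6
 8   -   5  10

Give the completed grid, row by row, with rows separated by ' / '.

13 14 4 3 / 1 2 16 15 / 12 7 9 6 / 8 11 5 10

The entries are 1 through 16, which sum to 136, so each line sums to 136/4 = 34.
From row 4, 34 − (8 + 5 + 10) gives (4,2) = 11.
The remaining cell in column 1 is (3,1) = 34 − 22 = 12.
Main diagonal: 13 + 2 + 10 + ? = 34, so (3,3) = 9.
Using row 3: 12 + 9 + 6 + ? → (3,2) = 34 − 27 = 7.
Column 2: 2 + 7 + 11 + ? = 34, so (1,2) = 14.
Column 3 must total 34; the given cells sum to 18, so (2,3) = 16.
Anti-diagonal needs 34; the known cells sum to 31, so (1,4) = 3.
Using row 2: 1 + 2 + 16 + ? → (2,4) = 34 − 19 = 15.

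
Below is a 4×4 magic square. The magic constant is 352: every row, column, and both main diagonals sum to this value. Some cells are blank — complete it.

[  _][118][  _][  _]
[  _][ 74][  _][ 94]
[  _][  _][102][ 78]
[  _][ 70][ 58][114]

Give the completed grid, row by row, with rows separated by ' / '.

Using row 4: 70 + 58 + 114 + ? → (4,1) = 352 − 242 = 110.
The remaining cell in column 2 is (3,2) = 352 − 262 = 90.
Column 4 must total 352; the given cells sum to 286, so (1,4) = 66.
From main diagonal, 352 − (74 + 102 + 114) gives (1,1) = 62.
Anti-diagonal needs 352; the known cells sum to 266, so (2,3) = 86.
The remaining cell in row 1 is (1,3) = 352 − 246 = 106.
Using row 2: 74 + 86 + 94 + ? → (2,1) = 352 − 254 = 98.
From row 3, 352 − (90 + 102 + 78) gives (3,1) = 82.

62 118 106 66 / 98 74 86 94 / 82 90 102 78 / 110 70 58 114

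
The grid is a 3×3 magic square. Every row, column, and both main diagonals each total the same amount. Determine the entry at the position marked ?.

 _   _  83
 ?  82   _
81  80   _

Anti-diagonal is complete and sums to 246; that is the magic constant.
Row 3 needs 246; the known cells sum to 161, so (3,3) = 85.
Using column 2: 82 + 80 + ? → (1,2) = 246 − 162 = 84.
From column 3, 246 − (83 + 85) gives (2,3) = 78.
From main diagonal, 246 − (82 + 85) gives (1,1) = 79.
Using row 2: 82 + 78 + ? → (2,1) = 246 − 160 = 86.

86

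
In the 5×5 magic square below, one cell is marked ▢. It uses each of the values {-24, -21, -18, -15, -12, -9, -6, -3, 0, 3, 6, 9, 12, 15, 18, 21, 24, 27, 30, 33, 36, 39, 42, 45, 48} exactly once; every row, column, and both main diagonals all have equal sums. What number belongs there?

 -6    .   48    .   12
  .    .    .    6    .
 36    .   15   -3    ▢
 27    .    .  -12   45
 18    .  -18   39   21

-21

The 25 entries sum to 300, so each line sums to 300/5 = 60.
Row 5 needs 60; the known cells sum to 60, so (5,2) = 0.
The remaining cell in column 1 is (2,1) = 60 − 75 = -15.
Column 4: 6 + (-3) + (-12) + 39 + ? = 60, so (1,4) = 30.
Main diagonal must total 60; the given cells sum to 18, so (2,2) = 42.
Anti-diagonal needs 60; the known cells sum to 51, so (4,2) = 9.
Row 1 must total 60; the given cells sum to 84, so (1,2) = -24.
Row 4 must total 60; the given cells sum to 69, so (4,3) = -9.
The remaining cell in column 2 is (3,2) = 60 − 27 = 33.
The remaining cell in column 3 is (2,3) = 60 − 36 = 24.
Using row 2: -15 + 42 + 24 + 6 + ? → (2,5) = 60 − 57 = 3.
Row 3 must total 60; the given cells sum to 81, so (3,5) = -21.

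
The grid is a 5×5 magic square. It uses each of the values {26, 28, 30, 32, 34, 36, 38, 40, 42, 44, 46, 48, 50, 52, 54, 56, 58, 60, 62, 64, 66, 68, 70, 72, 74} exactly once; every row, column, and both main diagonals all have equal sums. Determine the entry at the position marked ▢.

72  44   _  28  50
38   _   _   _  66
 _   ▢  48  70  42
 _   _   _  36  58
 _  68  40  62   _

26

The 25 entries sum to 1250, so each line sums to 1250/5 = 250.
Row 1 must total 250; the given cells sum to 194, so (1,3) = 56.
Using column 4: 28 + 70 + 36 + 62 + ? → (2,4) = 250 − 196 = 54.
Using column 5: 50 + 66 + 42 + 58 + ? → (5,5) = 250 − 216 = 34.
Main diagonal: 72 + 48 + 36 + 34 + ? = 250, so (2,2) = 60.
Using row 2: 38 + 60 + 54 + 66 + ? → (2,3) = 250 − 218 = 32.
Row 5: 68 + 40 + 62 + 34 + ? = 250, so (5,1) = 46.
The remaining cell in column 3 is (4,3) = 250 − 176 = 74.
Anti-diagonal must total 250; the given cells sum to 198, so (4,2) = 52.
Row 4 must total 250; the given cells sum to 220, so (4,1) = 30.
Column 1 needs 250; the known cells sum to 186, so (3,1) = 64.
From column 2, 250 − (44 + 60 + 52 + 68) gives (3,2) = 26.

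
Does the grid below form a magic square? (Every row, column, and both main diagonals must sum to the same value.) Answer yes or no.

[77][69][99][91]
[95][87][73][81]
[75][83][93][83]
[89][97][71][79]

Row 1: 77 + 69 + 99 + 91 = 336.
Row 2: 95 + 87 + 73 + 81 = 336.
Row 3: 75 + 83 + 93 + 83 = 334.
Row 4: 89 + 97 + 71 + 79 = 336.
Column 1: 77 + 95 + 75 + 89 = 336.
Column 2: 69 + 87 + 83 + 97 = 336.
Column 3: 99 + 73 + 93 + 71 = 336.
Column 4: 91 + 81 + 83 + 79 = 334.
Main diagonal: 77 + 87 + 93 + 79 = 336.
Anti-diagonal: 91 + 73 + 83 + 89 = 336.

No — row 1 sums to 336 but row 3 sums to 334.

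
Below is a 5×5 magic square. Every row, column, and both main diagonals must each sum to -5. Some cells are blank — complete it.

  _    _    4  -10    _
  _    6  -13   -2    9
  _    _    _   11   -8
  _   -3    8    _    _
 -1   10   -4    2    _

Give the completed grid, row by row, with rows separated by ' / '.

7 -7 4 -10 1 / -5 6 -13 -2 9 / 3 -11 0 11 -8 / -9 -3 8 -6 5 / -1 10 -4 2 -12

Row 2 must total -5; the given cells sum to 0, so (2,1) = -5.
Row 5: -1 + 10 + (-4) + 2 + ? = -5, so (5,5) = -12.
Using column 3: 4 + (-13) + 8 + (-4) + ? → (3,3) = -5 − (-5) = 0.
Column 4 must total -5; the given cells sum to 1, so (4,4) = -6.
Main diagonal must total -5; the given cells sum to -12, so (1,1) = 7.
Anti-diagonal must total -5; the given cells sum to -6, so (1,5) = 1.
Row 1 must total -5; the given cells sum to 2, so (1,2) = -7.
Using column 2: -7 + 6 + (-3) + 10 + ? → (3,2) = -5 − 6 = -11.
The remaining cell in column 5 is (4,5) = -5 − (-10) = 5.
Row 3 must total -5; the given cells sum to -8, so (3,1) = 3.
The remaining cell in row 4 is (4,1) = -5 − 4 = -9.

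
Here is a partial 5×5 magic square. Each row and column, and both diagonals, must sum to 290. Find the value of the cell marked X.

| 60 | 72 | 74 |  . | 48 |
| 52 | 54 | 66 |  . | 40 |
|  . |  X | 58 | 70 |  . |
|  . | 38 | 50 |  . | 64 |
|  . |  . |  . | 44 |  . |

Using row 1: 60 + 72 + 74 + 48 + ? → (1,4) = 290 − 254 = 36.
From row 2, 290 − (52 + 54 + 66 + 40) gives (2,4) = 78.
From column 3, 290 − (74 + 66 + 58 + 50) gives (5,3) = 42.
The remaining cell in column 4 is (4,4) = 290 − 228 = 62.
Using main diagonal: 60 + 54 + 58 + 62 + ? → (5,5) = 290 − 234 = 56.
The remaining cell in anti-diagonal is (5,1) = 290 − 222 = 68.
Row 4: 38 + 50 + 62 + 64 + ? = 290, so (4,1) = 76.
The remaining cell in row 5 is (5,2) = 290 − 210 = 80.
Column 1 needs 290; the known cells sum to 256, so (3,1) = 34.
Column 2 needs 290; the known cells sum to 244, so (3,2) = 46.

46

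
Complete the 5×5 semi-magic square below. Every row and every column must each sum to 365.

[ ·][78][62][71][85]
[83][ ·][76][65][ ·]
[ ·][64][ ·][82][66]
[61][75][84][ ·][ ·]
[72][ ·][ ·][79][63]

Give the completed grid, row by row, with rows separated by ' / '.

69 78 62 71 85 / 83 67 76 65 74 / 80 64 73 82 66 / 61 75 84 68 77 / 72 81 70 79 63

Row 1 needs 365; the known cells sum to 296, so (1,1) = 69.
Column 1 needs 365; the known cells sum to 285, so (3,1) = 80.
The remaining cell in column 4 is (4,4) = 365 − 297 = 68.
The remaining cell in row 3 is (3,3) = 365 − 292 = 73.
From row 4, 365 − (61 + 75 + 84 + 68) gives (4,5) = 77.
From column 3, 365 − (62 + 76 + 73 + 84) gives (5,3) = 70.
Column 5 needs 365; the known cells sum to 291, so (2,5) = 74.
Row 2: 83 + 76 + 65 + 74 + ? = 365, so (2,2) = 67.
Using row 5: 72 + 70 + 79 + 63 + ? → (5,2) = 365 − 284 = 81.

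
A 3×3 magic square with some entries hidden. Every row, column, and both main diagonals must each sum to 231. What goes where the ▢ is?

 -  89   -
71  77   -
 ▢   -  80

86

Row 2: 71 + 77 + ? = 231, so (2,3) = 83.
Using column 2: 89 + 77 + ? → (3,2) = 231 − 166 = 65.
The remaining cell in column 3 is (1,3) = 231 − 163 = 68.
From main diagonal, 231 − (77 + 80) gives (1,1) = 74.
Anti-diagonal must total 231; the given cells sum to 145, so (3,1) = 86.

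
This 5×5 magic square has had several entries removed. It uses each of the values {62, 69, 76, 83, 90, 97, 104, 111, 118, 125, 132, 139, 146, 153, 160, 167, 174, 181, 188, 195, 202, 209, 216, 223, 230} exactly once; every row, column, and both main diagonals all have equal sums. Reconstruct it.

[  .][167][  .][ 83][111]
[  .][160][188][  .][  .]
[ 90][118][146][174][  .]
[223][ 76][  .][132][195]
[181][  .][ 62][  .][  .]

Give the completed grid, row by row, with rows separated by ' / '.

139 167 230 83 111 / 97 160 188 216 69 / 90 118 146 174 202 / 223 76 104 132 195 / 181 209 62 125 153

The 25 entries sum to 3650, so each line sums to 3650/5 = 730.
Row 3 needs 730; the known cells sum to 528, so (3,5) = 202.
From row 4, 730 − (223 + 76 + 132 + 195) gives (4,3) = 104.
Using column 2: 167 + 160 + 118 + 76 + ? → (5,2) = 730 − 521 = 209.
The remaining cell in column 3 is (1,3) = 730 − 500 = 230.
Using anti-diagonal: 111 + 146 + 76 + 181 + ? → (2,4) = 730 − 514 = 216.
From row 1, 730 − (167 + 230 + 83 + 111) gives (1,1) = 139.
Column 1: 139 + 90 + 223 + 181 + ? = 730, so (2,1) = 97.
Using column 4: 83 + 216 + 174 + 132 + ? → (5,4) = 730 − 605 = 125.
Main diagonal needs 730; the known cells sum to 577, so (5,5) = 153.
From row 2, 730 − (97 + 160 + 188 + 216) gives (2,5) = 69.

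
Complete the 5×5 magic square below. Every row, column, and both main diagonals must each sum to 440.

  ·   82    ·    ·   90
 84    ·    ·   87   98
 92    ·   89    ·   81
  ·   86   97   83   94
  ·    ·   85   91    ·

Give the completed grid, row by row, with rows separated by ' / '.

From row 4, 440 − (86 + 97 + 83 + 94) gives (4,1) = 80.
From column 5, 440 − (90 + 98 + 81 + 94) gives (5,5) = 77.
Using anti-diagonal: 90 + 87 + 89 + 86 + ? → (5,1) = 440 − 352 = 88.
From row 5, 440 − (88 + 85 + 91 + 77) gives (5,2) = 99.
Column 1: 84 + 92 + 80 + 88 + ? = 440, so (1,1) = 96.
Main diagonal needs 440; the known cells sum to 345, so (2,2) = 95.
Row 2: 84 + 95 + 87 + 98 + ? = 440, so (2,3) = 76.
From column 2, 440 − (82 + 95 + 86 + 99) gives (3,2) = 78.
The remaining cell in column 3 is (1,3) = 440 − 347 = 93.
From row 1, 440 − (96 + 82 + 93 + 90) gives (1,4) = 79.
Row 3 must total 440; the given cells sum to 340, so (3,4) = 100.

96 82 93 79 90 / 84 95 76 87 98 / 92 78 89 100 81 / 80 86 97 83 94 / 88 99 85 91 77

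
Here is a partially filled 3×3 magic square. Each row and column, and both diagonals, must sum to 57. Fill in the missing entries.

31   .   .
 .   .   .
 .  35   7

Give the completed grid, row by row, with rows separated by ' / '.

31 3 23 / 11 19 27 / 15 35 7

From row 3, 57 − (35 + 7) gives (3,1) = 15.
The remaining cell in column 1 is (2,1) = 57 − 46 = 11.
Main diagonal: 31 + 7 + ? = 57, so (2,2) = 19.
The remaining cell in anti-diagonal is (1,3) = 57 − 34 = 23.
The remaining cell in row 1 is (1,2) = 57 − 54 = 3.
From row 2, 57 − (11 + 19) gives (2,3) = 27.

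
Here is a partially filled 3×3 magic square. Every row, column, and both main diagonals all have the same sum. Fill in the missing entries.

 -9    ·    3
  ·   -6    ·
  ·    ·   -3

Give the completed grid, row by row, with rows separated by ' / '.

-9 -12 3 / 6 -6 -18 / -15 0 -3

Main diagonal is already complete: -9 + -6 + -3 = -18, so that is the magic constant.
From row 1, -18 − (-9 + 3) gives (1,2) = -12.
Column 2 needs -18; the known cells sum to -18, so (3,2) = 0.
Using column 3: 3 + (-3) + ? → (2,3) = -18 − 0 = -18.
The remaining cell in anti-diagonal is (3,1) = -18 − (-3) = -15.
The remaining cell in row 2 is (2,1) = -18 − (-24) = 6.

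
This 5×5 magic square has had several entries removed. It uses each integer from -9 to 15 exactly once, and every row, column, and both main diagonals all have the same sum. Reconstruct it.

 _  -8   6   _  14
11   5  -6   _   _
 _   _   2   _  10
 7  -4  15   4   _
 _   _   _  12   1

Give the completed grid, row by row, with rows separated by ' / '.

The entries are -9 through 15, which sum to 75, so each line sums to 75/5 = 15.
Row 4 needs 15; the known cells sum to 22, so (4,5) = -7.
Column 3: 6 + (-6) + 2 + 15 + ? = 15, so (5,3) = -2.
Column 5: 14 + 10 + (-7) + 1 + ? = 15, so (2,5) = -3.
Using main diagonal: 5 + 2 + 4 + 1 + ? → (1,1) = 15 − 12 = 3.
From row 1, 15 − (3 + (-8) + 6 + 14) gives (1,4) = 0.
The remaining cell in row 2 is (2,4) = 15 − 7 = 8.
From column 4, 15 − (0 + 8 + 4 + 12) gives (3,4) = -9.
The remaining cell in anti-diagonal is (5,1) = 15 − 20 = -5.
Row 5: -5 + (-2) + 12 + 1 + ? = 15, so (5,2) = 9.
Column 1: 3 + 11 + 7 + (-5) + ? = 15, so (3,1) = -1.
Using column 2: -8 + 5 + (-4) + 9 + ? → (3,2) = 15 − 2 = 13.

3 -8 6 0 14 / 11 5 -6 8 -3 / -1 13 2 -9 10 / 7 -4 15 4 -7 / -5 9 -2 12 1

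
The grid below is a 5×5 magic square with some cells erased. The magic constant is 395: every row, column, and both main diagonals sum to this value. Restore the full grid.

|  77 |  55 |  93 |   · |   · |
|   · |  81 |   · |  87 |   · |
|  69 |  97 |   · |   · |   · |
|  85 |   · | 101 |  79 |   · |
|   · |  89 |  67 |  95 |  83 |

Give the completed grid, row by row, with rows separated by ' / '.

77 55 93 71 99 / 103 81 59 87 65 / 69 97 75 63 91 / 85 73 101 79 57 / 61 89 67 95 83

The remaining cell in row 5 is (5,1) = 395 − 334 = 61.
Column 1: 77 + 69 + 85 + 61 + ? = 395, so (2,1) = 103.
Column 2: 55 + 81 + 97 + 89 + ? = 395, so (4,2) = 73.
Main diagonal: 77 + 81 + 79 + 83 + ? = 395, so (3,3) = 75.
Anti-diagonal: 87 + 75 + 73 + 61 + ? = 395, so (1,5) = 99.
From row 1, 395 − (77 + 55 + 93 + 99) gives (1,4) = 71.
Row 4: 85 + 73 + 101 + 79 + ? = 395, so (4,5) = 57.
From column 3, 395 − (93 + 75 + 101 + 67) gives (2,3) = 59.
Using column 4: 71 + 87 + 79 + 95 + ? → (3,4) = 395 − 332 = 63.
Using row 2: 103 + 81 + 59 + 87 + ? → (2,5) = 395 − 330 = 65.
Row 3 must total 395; the given cells sum to 304, so (3,5) = 91.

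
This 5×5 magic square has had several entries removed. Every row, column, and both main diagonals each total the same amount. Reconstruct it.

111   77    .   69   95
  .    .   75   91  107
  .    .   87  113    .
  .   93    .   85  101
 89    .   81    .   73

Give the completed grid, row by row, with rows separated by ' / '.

111 77 103 69 95 / 83 99 75 91 107 / 105 71 87 113 79 / 67 93 109 85 101 / 89 115 81 97 73

Anti-diagonal is already complete: 95 + 91 + 87 + 93 + 89 = 455, so that is the magic constant.
Row 1 must total 455; the given cells sum to 352, so (1,3) = 103.
From column 3, 455 − (103 + 75 + 87 + 81) gives (4,3) = 109.
Column 4: 69 + 91 + 113 + 85 + ? = 455, so (5,4) = 97.
Column 5: 95 + 107 + 101 + 73 + ? = 455, so (3,5) = 79.
Main diagonal needs 455; the known cells sum to 356, so (2,2) = 99.
Row 2 needs 455; the known cells sum to 372, so (2,1) = 83.
Row 4 must total 455; the given cells sum to 388, so (4,1) = 67.
Row 5 needs 455; the known cells sum to 340, so (5,2) = 115.
Column 1: 111 + 83 + 67 + 89 + ? = 455, so (3,1) = 105.
From column 2, 455 − (77 + 99 + 93 + 115) gives (3,2) = 71.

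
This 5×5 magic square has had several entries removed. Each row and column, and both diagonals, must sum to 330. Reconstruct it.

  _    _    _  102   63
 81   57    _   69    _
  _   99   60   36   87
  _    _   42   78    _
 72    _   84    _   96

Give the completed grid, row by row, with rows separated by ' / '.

Row 3 needs 330; the known cells sum to 282, so (3,1) = 48.
Column 4: 102 + 69 + 36 + 78 + ? = 330, so (5,4) = 45.
Main diagonal must total 330; the given cells sum to 291, so (1,1) = 39.
The remaining cell in anti-diagonal is (4,2) = 330 − 264 = 66.
Row 5 must total 330; the given cells sum to 297, so (5,2) = 33.
From column 1, 330 − (39 + 81 + 48 + 72) gives (4,1) = 90.
From column 2, 330 − (57 + 99 + 66 + 33) gives (1,2) = 75.
The remaining cell in row 1 is (1,3) = 330 − 279 = 51.
From row 4, 330 − (90 + 66 + 42 + 78) gives (4,5) = 54.
Column 3: 51 + 60 + 42 + 84 + ? = 330, so (2,3) = 93.
Using column 5: 63 + 87 + 54 + 96 + ? → (2,5) = 330 − 300 = 30.

39 75 51 102 63 / 81 57 93 69 30 / 48 99 60 36 87 / 90 66 42 78 54 / 72 33 84 45 96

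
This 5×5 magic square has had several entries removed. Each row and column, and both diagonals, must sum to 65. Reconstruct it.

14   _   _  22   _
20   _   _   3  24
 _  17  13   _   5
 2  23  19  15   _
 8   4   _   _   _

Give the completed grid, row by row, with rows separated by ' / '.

Using row 4: 2 + 23 + 19 + 15 + ? → (4,5) = 65 − 59 = 6.
The remaining cell in column 1 is (3,1) = 65 − 44 = 21.
Anti-diagonal must total 65; the given cells sum to 47, so (1,5) = 18.
Row 3 must total 65; the given cells sum to 56, so (3,4) = 9.
From column 4, 65 − (22 + 3 + 9 + 15) gives (5,4) = 16.
The remaining cell in column 5 is (5,5) = 65 − 53 = 12.
Main diagonal: 14 + 13 + 15 + 12 + ? = 65, so (2,2) = 11.
Row 2 must total 65; the given cells sum to 58, so (2,3) = 7.
Row 5 must total 65; the given cells sum to 40, so (5,3) = 25.
The remaining cell in column 2 is (1,2) = 65 − 55 = 10.
Column 3: 7 + 13 + 19 + 25 + ? = 65, so (1,3) = 1.

14 10 1 22 18 / 20 11 7 3 24 / 21 17 13 9 5 / 2 23 19 15 6 / 8 4 25 16 12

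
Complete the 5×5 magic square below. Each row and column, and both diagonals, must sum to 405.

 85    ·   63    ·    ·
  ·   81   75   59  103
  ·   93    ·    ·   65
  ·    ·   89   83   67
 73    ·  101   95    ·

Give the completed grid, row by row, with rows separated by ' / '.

85 69 63 97 91 / 87 81 75 59 103 / 99 93 77 71 65 / 61 105 89 83 67 / 73 57 101 95 79

Row 2 must total 405; the given cells sum to 318, so (2,1) = 87.
The remaining cell in column 3 is (3,3) = 405 − 328 = 77.
Main diagonal must total 405; the given cells sum to 326, so (5,5) = 79.
The remaining cell in row 5 is (5,2) = 405 − 348 = 57.
Using column 5: 103 + 65 + 67 + 79 + ? → (1,5) = 405 − 314 = 91.
Anti-diagonal must total 405; the given cells sum to 300, so (4,2) = 105.
From row 4, 405 − (105 + 89 + 83 + 67) gives (4,1) = 61.
Column 1: 85 + 87 + 61 + 73 + ? = 405, so (3,1) = 99.
Column 2 needs 405; the known cells sum to 336, so (1,2) = 69.
Row 1 needs 405; the known cells sum to 308, so (1,4) = 97.
Row 3 needs 405; the known cells sum to 334, so (3,4) = 71.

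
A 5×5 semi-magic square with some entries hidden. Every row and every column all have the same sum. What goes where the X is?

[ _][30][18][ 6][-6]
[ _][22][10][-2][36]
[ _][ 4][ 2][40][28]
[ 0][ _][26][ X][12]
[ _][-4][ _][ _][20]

14

Column 5 is complete and sums to 90; that is the magic constant.
From row 1, 90 − (30 + 18 + 6 + (-6)) gives (1,1) = 42.
Row 2 must total 90; the given cells sum to 66, so (2,1) = 24.
Row 3 needs 90; the known cells sum to 74, so (3,1) = 16.
From column 1, 90 − (42 + 24 + 16 + 0) gives (5,1) = 8.
Column 2 must total 90; the given cells sum to 52, so (4,2) = 38.
From column 3, 90 − (18 + 10 + 2 + 26) gives (5,3) = 34.
Row 4 must total 90; the given cells sum to 76, so (4,4) = 14.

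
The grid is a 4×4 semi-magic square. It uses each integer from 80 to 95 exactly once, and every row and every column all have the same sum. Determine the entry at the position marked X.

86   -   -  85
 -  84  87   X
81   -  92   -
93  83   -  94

89

The entries are 80 through 95, which sum to 1400, so each line sums to 1400/4 = 350.
Row 4: 93 + 83 + 94 + ? = 350, so (4,3) = 80.
Column 1 must total 350; the given cells sum to 260, so (2,1) = 90.
Column 3 must total 350; the given cells sum to 259, so (1,3) = 91.
From row 1, 350 − (86 + 91 + 85) gives (1,2) = 88.
Using row 2: 90 + 84 + 87 + ? → (2,4) = 350 − 261 = 89.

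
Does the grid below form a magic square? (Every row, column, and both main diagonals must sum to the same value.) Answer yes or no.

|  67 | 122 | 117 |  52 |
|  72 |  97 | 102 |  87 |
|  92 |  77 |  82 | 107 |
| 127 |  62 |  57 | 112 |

Row 1: 67 + 122 + 117 + 52 = 358.
Row 2: 72 + 97 + 102 + 87 = 358.
Row 3: 92 + 77 + 82 + 107 = 358.
Row 4: 127 + 62 + 57 + 112 = 358.
Column 1: 67 + 72 + 92 + 127 = 358.
Column 2: 122 + 97 + 77 + 62 = 358.
Column 3: 117 + 102 + 82 + 57 = 358.
Column 4: 52 + 87 + 107 + 112 = 358.
Main diagonal: 67 + 97 + 82 + 112 = 358.
Anti-diagonal: 52 + 102 + 77 + 127 = 358.
All lines sum to 358.

Yes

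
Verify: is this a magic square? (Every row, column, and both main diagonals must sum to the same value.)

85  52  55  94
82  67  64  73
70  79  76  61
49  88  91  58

Row 1: 85 + 52 + 55 + 94 = 286.
Row 2: 82 + 67 + 64 + 73 = 286.
Row 3: 70 + 79 + 76 + 61 = 286.
Row 4: 49 + 88 + 91 + 58 = 286.
Column 1: 85 + 82 + 70 + 49 = 286.
Column 2: 52 + 67 + 79 + 88 = 286.
Column 3: 55 + 64 + 76 + 91 = 286.
Column 4: 94 + 73 + 61 + 58 = 286.
Main diagonal: 85 + 67 + 76 + 58 = 286.
Anti-diagonal: 94 + 64 + 79 + 49 = 286.
All lines sum to 286.

Yes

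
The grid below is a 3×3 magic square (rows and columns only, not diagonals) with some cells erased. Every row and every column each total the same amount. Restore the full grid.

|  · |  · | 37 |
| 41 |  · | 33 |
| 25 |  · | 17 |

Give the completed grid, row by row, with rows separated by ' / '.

21 29 37 / 41 13 33 / 25 45 17

Column 3 is already complete: 37 + 33 + 17 = 87, so that is the magic constant.
Using row 2: 41 + 33 + ? → (2,2) = 87 − 74 = 13.
The remaining cell in row 3 is (3,2) = 87 − 42 = 45.
Column 1: 41 + 25 + ? = 87, so (1,1) = 21.
Column 2: 13 + 45 + ? = 87, so (1,2) = 29.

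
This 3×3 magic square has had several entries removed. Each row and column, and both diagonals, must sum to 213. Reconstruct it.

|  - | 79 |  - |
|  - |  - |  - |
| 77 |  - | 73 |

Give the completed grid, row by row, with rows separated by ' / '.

The remaining cell in row 3 is (3,2) = 213 − 150 = 63.
From column 2, 213 − (79 + 63) gives (2,2) = 71.
Main diagonal needs 213; the known cells sum to 144, so (1,1) = 69.
Anti-diagonal: 71 + 77 + ? = 213, so (1,3) = 65.
From column 1, 213 − (69 + 77) gives (2,1) = 67.
Column 3 needs 213; the known cells sum to 138, so (2,3) = 75.

69 79 65 / 67 71 75 / 77 63 73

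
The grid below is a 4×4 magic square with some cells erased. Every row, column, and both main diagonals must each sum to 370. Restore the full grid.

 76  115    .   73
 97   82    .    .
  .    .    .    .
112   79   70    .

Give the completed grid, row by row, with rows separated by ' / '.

Row 1: 76 + 115 + 73 + ? = 370, so (1,3) = 106.
Using row 4: 112 + 79 + 70 + ? → (4,4) = 370 − 261 = 109.
Column 1 needs 370; the known cells sum to 285, so (3,1) = 85.
Column 2 needs 370; the known cells sum to 276, so (3,2) = 94.
Main diagonal: 76 + 82 + 109 + ? = 370, so (3,3) = 103.
Anti-diagonal must total 370; the given cells sum to 279, so (2,3) = 91.
From row 2, 370 − (97 + 82 + 91) gives (2,4) = 100.
The remaining cell in row 3 is (3,4) = 370 − 282 = 88.

76 115 106 73 / 97 82 91 100 / 85 94 103 88 / 112 79 70 109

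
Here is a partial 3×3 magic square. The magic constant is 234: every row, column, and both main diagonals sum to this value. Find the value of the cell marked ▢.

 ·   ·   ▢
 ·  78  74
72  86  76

The remaining cell in row 2 is (2,1) = 234 − 152 = 82.
Column 1: 82 + 72 + ? = 234, so (1,1) = 80.
Column 2 must total 234; the given cells sum to 164, so (1,2) = 70.
Column 3 must total 234; the given cells sum to 150, so (1,3) = 84.

84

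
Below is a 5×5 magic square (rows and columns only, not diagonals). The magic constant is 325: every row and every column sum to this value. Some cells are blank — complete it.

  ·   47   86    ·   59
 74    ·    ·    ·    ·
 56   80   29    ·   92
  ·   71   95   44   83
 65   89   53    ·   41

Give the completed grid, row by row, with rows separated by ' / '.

Row 3 must total 325; the given cells sum to 257, so (3,4) = 68.
Using row 4: 71 + 95 + 44 + 83 + ? → (4,1) = 325 − 293 = 32.
Row 5 needs 325; the known cells sum to 248, so (5,4) = 77.
Column 1: 74 + 56 + 32 + 65 + ? = 325, so (1,1) = 98.
Column 2 must total 325; the given cells sum to 287, so (2,2) = 38.
Column 3 must total 325; the given cells sum to 263, so (2,3) = 62.
Column 5 needs 325; the known cells sum to 275, so (2,5) = 50.
Row 1 needs 325; the known cells sum to 290, so (1,4) = 35.
Row 2 must total 325; the given cells sum to 224, so (2,4) = 101.

98 47 86 35 59 / 74 38 62 101 50 / 56 80 29 68 92 / 32 71 95 44 83 / 65 89 53 77 41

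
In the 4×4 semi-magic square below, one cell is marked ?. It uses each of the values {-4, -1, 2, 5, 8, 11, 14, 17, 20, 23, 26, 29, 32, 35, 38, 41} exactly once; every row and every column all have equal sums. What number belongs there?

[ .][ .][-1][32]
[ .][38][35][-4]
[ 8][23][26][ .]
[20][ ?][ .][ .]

11

The 16 entries sum to 296, so each line sums to 296/4 = 74.
From row 2, 74 − (38 + 35 + (-4)) gives (2,1) = 5.
Row 3 must total 74; the given cells sum to 57, so (3,4) = 17.
From column 1, 74 − (5 + 8 + 20) gives (1,1) = 41.
Column 3 needs 74; the known cells sum to 60, so (4,3) = 14.
Column 4 must total 74; the given cells sum to 45, so (4,4) = 29.
Row 1 must total 74; the given cells sum to 72, so (1,2) = 2.
Row 4: 20 + 14 + 29 + ? = 74, so (4,2) = 11.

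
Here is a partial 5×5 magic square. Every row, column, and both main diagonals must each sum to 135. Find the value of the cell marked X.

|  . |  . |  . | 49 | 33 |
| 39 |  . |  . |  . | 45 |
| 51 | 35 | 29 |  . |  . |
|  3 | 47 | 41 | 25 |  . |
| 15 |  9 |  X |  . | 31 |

Row 4: 3 + 47 + 41 + 25 + ? = 135, so (4,5) = 19.
Column 1 needs 135; the known cells sum to 108, so (1,1) = 27.
Column 5: 33 + 45 + 19 + 31 + ? = 135, so (3,5) = 7.
Main diagonal must total 135; the given cells sum to 112, so (2,2) = 23.
Anti-diagonal needs 135; the known cells sum to 124, so (2,4) = 11.
Row 2: 39 + 23 + 11 + 45 + ? = 135, so (2,3) = 17.
Row 3: 51 + 35 + 29 + 7 + ? = 135, so (3,4) = 13.
The remaining cell in column 2 is (1,2) = 135 − 114 = 21.
Column 4 needs 135; the known cells sum to 98, so (5,4) = 37.
Row 1 needs 135; the known cells sum to 130, so (1,3) = 5.
Row 5 needs 135; the known cells sum to 92, so (5,3) = 43.

43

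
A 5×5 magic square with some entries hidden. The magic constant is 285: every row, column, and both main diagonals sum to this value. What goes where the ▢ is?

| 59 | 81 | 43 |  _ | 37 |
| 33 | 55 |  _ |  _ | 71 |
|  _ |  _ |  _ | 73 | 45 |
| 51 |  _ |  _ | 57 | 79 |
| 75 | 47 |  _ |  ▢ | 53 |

41

Using row 1: 59 + 81 + 43 + 37 + ? → (1,4) = 285 − 220 = 65.
The remaining cell in column 1 is (3,1) = 285 − 218 = 67.
Using main diagonal: 59 + 55 + 57 + 53 + ? → (3,3) = 285 − 224 = 61.
Row 3 needs 285; the known cells sum to 246, so (3,2) = 39.
Column 2 needs 285; the known cells sum to 222, so (4,2) = 63.
Anti-diagonal must total 285; the given cells sum to 236, so (2,4) = 49.
Row 2 needs 285; the known cells sum to 208, so (2,3) = 77.
Row 4 needs 285; the known cells sum to 250, so (4,3) = 35.
Using column 3: 43 + 77 + 61 + 35 + ? → (5,3) = 285 − 216 = 69.
Using column 4: 65 + 49 + 73 + 57 + ? → (5,4) = 285 − 244 = 41.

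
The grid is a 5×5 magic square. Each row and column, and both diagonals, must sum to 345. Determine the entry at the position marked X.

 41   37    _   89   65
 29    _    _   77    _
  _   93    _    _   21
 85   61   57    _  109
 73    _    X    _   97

25

Using row 1: 41 + 37 + 89 + 65 + ? → (1,3) = 345 − 232 = 113.
Using row 4: 85 + 61 + 57 + 109 + ? → (4,4) = 345 − 312 = 33.
Column 1 needs 345; the known cells sum to 228, so (3,1) = 117.
Column 5 must total 345; the given cells sum to 292, so (2,5) = 53.
Using anti-diagonal: 65 + 77 + 61 + 73 + ? → (3,3) = 345 − 276 = 69.
From row 3, 345 − (117 + 93 + 69 + 21) gives (3,4) = 45.
Column 4 needs 345; the known cells sum to 244, so (5,4) = 101.
The remaining cell in main diagonal is (2,2) = 345 − 240 = 105.
Row 2 must total 345; the given cells sum to 264, so (2,3) = 81.
Column 2: 37 + 105 + 93 + 61 + ? = 345, so (5,2) = 49.
Column 3: 113 + 81 + 69 + 57 + ? = 345, so (5,3) = 25.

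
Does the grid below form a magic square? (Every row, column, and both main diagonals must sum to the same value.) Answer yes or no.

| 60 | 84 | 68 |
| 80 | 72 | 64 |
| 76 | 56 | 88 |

Row 1: 60 + 84 + 68 = 212.
Row 2: 80 + 72 + 64 = 216.
Row 3: 76 + 56 + 88 = 220.
Column 1: 60 + 80 + 76 = 216.
Column 2: 84 + 72 + 56 = 212.
Column 3: 68 + 64 + 88 = 220.
Main diagonal: 60 + 72 + 88 = 220.
Anti-diagonal: 68 + 72 + 76 = 216.

No — anti-diagonal sums to 216 but main diagonal sums to 220.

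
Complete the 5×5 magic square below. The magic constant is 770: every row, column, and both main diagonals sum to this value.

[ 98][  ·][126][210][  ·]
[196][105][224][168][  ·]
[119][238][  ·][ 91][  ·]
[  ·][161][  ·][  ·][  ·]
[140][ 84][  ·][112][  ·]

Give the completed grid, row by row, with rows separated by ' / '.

Row 2 must total 770; the given cells sum to 693, so (2,5) = 77.
Column 1 needs 770; the known cells sum to 553, so (4,1) = 217.
From column 2, 770 − (105 + 238 + 161 + 84) gives (1,2) = 182.
From column 4, 770 − (210 + 168 + 91 + 112) gives (4,4) = 189.
The remaining cell in row 1 is (1,5) = 770 − 616 = 154.
Anti-diagonal needs 770; the known cells sum to 623, so (3,3) = 147.
Row 3: 119 + 238 + 147 + 91 + ? = 770, so (3,5) = 175.
Main diagonal: 98 + 105 + 147 + 189 + ? = 770, so (5,5) = 231.
Using row 5: 140 + 84 + 112 + 231 + ? → (5,3) = 770 − 567 = 203.
Column 3 must total 770; the given cells sum to 700, so (4,3) = 70.
Column 5: 154 + 77 + 175 + 231 + ? = 770, so (4,5) = 133.

98 182 126 210 154 / 196 105 224 168 77 / 119 238 147 91 175 / 217 161 70 189 133 / 140 84 203 112 231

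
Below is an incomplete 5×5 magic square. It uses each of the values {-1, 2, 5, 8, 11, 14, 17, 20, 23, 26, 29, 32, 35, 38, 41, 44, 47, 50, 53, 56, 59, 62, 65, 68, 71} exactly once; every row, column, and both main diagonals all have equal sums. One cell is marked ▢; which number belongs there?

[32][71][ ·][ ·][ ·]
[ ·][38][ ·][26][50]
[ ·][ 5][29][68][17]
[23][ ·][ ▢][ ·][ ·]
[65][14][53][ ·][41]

The 25 entries sum to 875, so each line sums to 875/5 = 175.
From row 3, 175 − (5 + 29 + 68 + 17) gives (3,1) = 56.
Row 5: 65 + 14 + 53 + 41 + ? = 175, so (5,4) = 2.
Using column 1: 32 + 56 + 23 + 65 + ? → (2,1) = 175 − 176 = -1.
Column 2: 71 + 38 + 5 + 14 + ? = 175, so (4,2) = 47.
Main diagonal must total 175; the given cells sum to 140, so (4,4) = 35.
From anti-diagonal, 175 − (26 + 29 + 47 + 65) gives (1,5) = 8.
Row 2 must total 175; the given cells sum to 113, so (2,3) = 62.
Using column 4: 26 + 68 + 35 + 2 + ? → (1,4) = 175 − 131 = 44.
Column 5: 8 + 50 + 17 + 41 + ? = 175, so (4,5) = 59.
The remaining cell in row 1 is (1,3) = 175 − 155 = 20.
From row 4, 175 − (23 + 47 + 35 + 59) gives (4,3) = 11.

11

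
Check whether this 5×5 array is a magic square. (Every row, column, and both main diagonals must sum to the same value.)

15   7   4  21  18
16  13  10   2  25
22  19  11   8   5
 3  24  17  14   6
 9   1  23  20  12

No — column 4 sums to 65 but column 5 sums to 66.

Row 1: 15 + 7 + 4 + 21 + 18 = 65.
Row 2: 16 + 13 + 10 + 2 + 25 = 66.
Row 3: 22 + 19 + 11 + 8 + 5 = 65.
Row 4: 3 + 24 + 17 + 14 + 6 = 64.
Row 5: 9 + 1 + 23 + 20 + 12 = 65.
Column 1: 15 + 16 + 22 + 3 + 9 = 65.
Column 2: 7 + 13 + 19 + 24 + 1 = 64.
Column 3: 4 + 10 + 11 + 17 + 23 = 65.
Column 4: 21 + 2 + 8 + 14 + 20 = 65.
Column 5: 18 + 25 + 5 + 6 + 12 = 66.
Main diagonal: 15 + 13 + 11 + 14 + 12 = 65.
Anti-diagonal: 18 + 2 + 11 + 24 + 9 = 64.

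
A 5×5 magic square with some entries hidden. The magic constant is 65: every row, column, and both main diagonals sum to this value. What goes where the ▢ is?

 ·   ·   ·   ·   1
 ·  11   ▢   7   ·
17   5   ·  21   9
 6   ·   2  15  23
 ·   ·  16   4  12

Row 3 must total 65; the given cells sum to 52, so (3,3) = 13.
Row 4 needs 65; the known cells sum to 46, so (4,2) = 19.
Column 4 needs 65; the known cells sum to 47, so (1,4) = 18.
Column 5: 1 + 9 + 23 + 12 + ? = 65, so (2,5) = 20.
Using main diagonal: 11 + 13 + 15 + 12 + ? → (1,1) = 65 − 51 = 14.
Anti-diagonal must total 65; the given cells sum to 40, so (5,1) = 25.
The remaining cell in row 5 is (5,2) = 65 − 57 = 8.
From column 1, 65 − (14 + 17 + 6 + 25) gives (2,1) = 3.
Column 2 needs 65; the known cells sum to 43, so (1,2) = 22.
Row 1: 14 + 22 + 18 + 1 + ? = 65, so (1,3) = 10.
Using row 2: 3 + 11 + 7 + 20 + ? → (2,3) = 65 − 41 = 24.

24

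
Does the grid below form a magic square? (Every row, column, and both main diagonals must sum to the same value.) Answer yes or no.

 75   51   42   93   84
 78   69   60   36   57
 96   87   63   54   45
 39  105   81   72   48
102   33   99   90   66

Row 1: 75 + 51 + 42 + 93 + 84 = 345.
Row 2: 78 + 69 + 60 + 36 + 57 = 300.
Row 3: 96 + 87 + 63 + 54 + 45 = 345.
Row 4: 39 + 105 + 81 + 72 + 48 = 345.
Row 5: 102 + 33 + 99 + 90 + 66 = 390.
Column 1: 75 + 78 + 96 + 39 + 102 = 390.
Column 2: 51 + 69 + 87 + 105 + 33 = 345.
Column 3: 42 + 60 + 63 + 81 + 99 = 345.
Column 4: 93 + 36 + 54 + 72 + 90 = 345.
Column 5: 84 + 57 + 45 + 48 + 66 = 300.
Main diagonal: 75 + 69 + 63 + 72 + 66 = 345.
Anti-diagonal: 84 + 36 + 63 + 105 + 102 = 390.

No — column 3 sums to 345 but row 2 sums to 300.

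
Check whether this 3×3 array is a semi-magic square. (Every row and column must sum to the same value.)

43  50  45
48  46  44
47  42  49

Yes

Row 1: 43 + 50 + 45 = 138.
Row 2: 48 + 46 + 44 = 138.
Row 3: 47 + 42 + 49 = 138.
Column 1: 43 + 48 + 47 = 138.
Column 2: 50 + 46 + 42 = 138.
Column 3: 45 + 44 + 49 = 138.
All lines sum to 138.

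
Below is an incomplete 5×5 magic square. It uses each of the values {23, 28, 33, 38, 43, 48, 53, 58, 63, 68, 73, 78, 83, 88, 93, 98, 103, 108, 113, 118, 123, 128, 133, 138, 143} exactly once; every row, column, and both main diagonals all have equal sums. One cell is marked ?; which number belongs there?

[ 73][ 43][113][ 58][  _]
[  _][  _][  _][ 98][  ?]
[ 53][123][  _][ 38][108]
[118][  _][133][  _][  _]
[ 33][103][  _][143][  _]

68

The 25 entries sum to 2075, so each line sums to 2075/5 = 415.
Row 1 needs 415; the known cells sum to 287, so (1,5) = 128.
The remaining cell in row 3 is (3,3) = 415 − 322 = 93.
Using column 1: 73 + 53 + 118 + 33 + ? → (2,1) = 415 − 277 = 138.
Column 4: 58 + 98 + 38 + 143 + ? = 415, so (4,4) = 78.
Anti-diagonal must total 415; the given cells sum to 352, so (4,2) = 63.
The remaining cell in row 4 is (4,5) = 415 − 392 = 23.
Column 2 needs 415; the known cells sum to 332, so (2,2) = 83.
From main diagonal, 415 − (73 + 83 + 93 + 78) gives (5,5) = 88.
Using row 5: 33 + 103 + 143 + 88 + ? → (5,3) = 415 − 367 = 48.
Using column 3: 113 + 93 + 133 + 48 + ? → (2,3) = 415 − 387 = 28.
From column 5, 415 − (128 + 108 + 23 + 88) gives (2,5) = 68.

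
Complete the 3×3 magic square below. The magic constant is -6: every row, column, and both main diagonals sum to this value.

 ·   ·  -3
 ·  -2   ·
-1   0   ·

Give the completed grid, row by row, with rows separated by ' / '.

Using row 3: -1 + 0 + ? → (3,3) = -6 − (-1) = -5.
Column 2 needs -6; the known cells sum to -2, so (1,2) = -4.
Column 3 needs -6; the known cells sum to -8, so (2,3) = 2.
Main diagonal must total -6; the given cells sum to -7, so (1,1) = 1.
Row 2: -2 + 2 + ? = -6, so (2,1) = -6.

1 -4 -3 / -6 -2 2 / -1 0 -5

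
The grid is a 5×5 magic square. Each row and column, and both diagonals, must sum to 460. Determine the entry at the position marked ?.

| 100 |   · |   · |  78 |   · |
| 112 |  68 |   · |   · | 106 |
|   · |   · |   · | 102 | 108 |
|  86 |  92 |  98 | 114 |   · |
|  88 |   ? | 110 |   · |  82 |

Row 4 needs 460; the known cells sum to 390, so (4,5) = 70.
Column 1 needs 460; the known cells sum to 386, so (3,1) = 74.
Column 5: 106 + 108 + 70 + 82 + ? = 460, so (1,5) = 94.
Main diagonal needs 460; the known cells sum to 364, so (3,3) = 96.
Anti-diagonal needs 460; the known cells sum to 370, so (2,4) = 90.
Using row 2: 112 + 68 + 90 + 106 + ? → (2,3) = 460 − 376 = 84.
From row 3, 460 − (74 + 96 + 102 + 108) gives (3,2) = 80.
Column 3 needs 460; the known cells sum to 388, so (1,3) = 72.
Column 4: 78 + 90 + 102 + 114 + ? = 460, so (5,4) = 76.
Using row 1: 100 + 72 + 78 + 94 + ? → (1,2) = 460 − 344 = 116.
The remaining cell in row 5 is (5,2) = 460 − 356 = 104.

104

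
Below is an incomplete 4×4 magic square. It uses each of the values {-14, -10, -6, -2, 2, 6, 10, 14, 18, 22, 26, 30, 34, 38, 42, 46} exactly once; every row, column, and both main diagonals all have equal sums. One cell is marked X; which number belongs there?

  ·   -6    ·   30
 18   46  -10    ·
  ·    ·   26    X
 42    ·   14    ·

The 16 entries sum to 256, so each line sums to 256/4 = 64.
Row 2 must total 64; the given cells sum to 54, so (2,4) = 10.
From column 3, 64 − (-10 + 26 + 14) gives (1,3) = 34.
The remaining cell in anti-diagonal is (3,2) = 64 − 62 = 2.
Using row 1: -6 + 34 + 30 + ? → (1,1) = 64 − 58 = 6.
The remaining cell in column 1 is (3,1) = 64 − 66 = -2.
Using column 2: -6 + 46 + 2 + ? → (4,2) = 64 − 42 = 22.
Main diagonal: 6 + 46 + 26 + ? = 64, so (4,4) = -14.
Using row 3: -2 + 2 + 26 + ? → (3,4) = 64 − 26 = 38.

38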